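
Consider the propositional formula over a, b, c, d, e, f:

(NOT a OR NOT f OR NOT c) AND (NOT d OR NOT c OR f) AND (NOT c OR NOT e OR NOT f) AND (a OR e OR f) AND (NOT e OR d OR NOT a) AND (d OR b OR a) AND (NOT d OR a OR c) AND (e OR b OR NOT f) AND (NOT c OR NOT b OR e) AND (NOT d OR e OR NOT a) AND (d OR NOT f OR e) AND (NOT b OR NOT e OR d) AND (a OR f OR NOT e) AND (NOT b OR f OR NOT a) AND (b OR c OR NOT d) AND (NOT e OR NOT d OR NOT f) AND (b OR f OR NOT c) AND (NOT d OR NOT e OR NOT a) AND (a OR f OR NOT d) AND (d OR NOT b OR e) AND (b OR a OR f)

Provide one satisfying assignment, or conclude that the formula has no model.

a=true, b=false, c=false, d=false, e=false, f=false

Try a = true.
Try f = false.
Unit clause (NOT b) forces b = false.
Unit clause (NOT c) forces c = false.
Unit clause (NOT d) forces d = false.
Unit clause (NOT e) forces e = false.
All clauses are satisfied.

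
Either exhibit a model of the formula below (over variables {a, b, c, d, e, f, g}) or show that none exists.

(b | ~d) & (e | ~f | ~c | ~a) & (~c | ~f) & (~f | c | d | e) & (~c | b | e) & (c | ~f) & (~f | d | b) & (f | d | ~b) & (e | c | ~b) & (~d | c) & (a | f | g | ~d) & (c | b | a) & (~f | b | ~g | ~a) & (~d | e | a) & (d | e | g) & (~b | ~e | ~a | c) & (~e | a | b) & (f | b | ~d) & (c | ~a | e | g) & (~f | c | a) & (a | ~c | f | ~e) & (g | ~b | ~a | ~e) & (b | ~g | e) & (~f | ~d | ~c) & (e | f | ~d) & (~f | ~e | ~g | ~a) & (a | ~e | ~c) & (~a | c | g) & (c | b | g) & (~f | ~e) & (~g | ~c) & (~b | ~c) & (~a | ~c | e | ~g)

Case b = 0:
The clause (~d) is unit, so d = 0.
The clause (~f) is unit, so f = 0.
Case c = 1:
The clause (e) is unit, so e = 1.
The clause (a) is unit, so a = 1.
The clause (~g) is unit, so g = 0.
This assignment satisfies each clause.

a=1; b=0; c=1; d=0; e=1; f=0; g=0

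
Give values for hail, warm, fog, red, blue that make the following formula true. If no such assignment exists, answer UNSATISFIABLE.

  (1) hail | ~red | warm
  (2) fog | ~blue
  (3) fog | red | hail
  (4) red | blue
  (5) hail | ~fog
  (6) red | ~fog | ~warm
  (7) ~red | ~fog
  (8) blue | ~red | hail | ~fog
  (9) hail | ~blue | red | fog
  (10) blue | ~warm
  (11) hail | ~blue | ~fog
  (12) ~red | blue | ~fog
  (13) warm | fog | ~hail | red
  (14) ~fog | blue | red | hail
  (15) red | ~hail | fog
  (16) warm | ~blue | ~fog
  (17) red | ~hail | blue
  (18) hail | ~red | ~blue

Try fog = 0.
(~blue) alone gives blue = 0.
(red) alone gives red = 1.
(~warm) alone gives warm = 0.
(hail) alone gives hail = 1.
This assignment satisfies each clause.

hail ↦ 1, warm ↦ 0, fog ↦ 0, red ↦ 1, blue ↦ 0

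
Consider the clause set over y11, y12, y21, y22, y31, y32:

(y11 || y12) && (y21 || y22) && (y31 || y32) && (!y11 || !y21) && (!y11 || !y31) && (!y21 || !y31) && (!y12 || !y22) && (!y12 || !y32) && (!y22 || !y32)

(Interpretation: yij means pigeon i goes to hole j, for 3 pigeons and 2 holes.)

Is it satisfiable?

Try y11 = true.
The clause (!y21) is unit, so y21 = false.
The clause (y22) is unit, so y22 = true.
The clause (!y31) is unit, so y31 = false.
The clause (y32) is unit, so y32 = true.
That conflicts with the unit clause (!y32).
Backtrack on y11: now try y11 = false.
The clause (y12) is unit, so y12 = true.
The clause (!y22) is unit, so y22 = false.
The clause (y21) is unit, so y21 = true.
The clause (!y31) is unit, so y31 = false.
The clause (y32) is unit, so y32 = true.
That conflicts with the unit clause (!y32).
Neither y11 = true nor y11 = false works.
No assignment satisfies every clause.

No, unsatisfiable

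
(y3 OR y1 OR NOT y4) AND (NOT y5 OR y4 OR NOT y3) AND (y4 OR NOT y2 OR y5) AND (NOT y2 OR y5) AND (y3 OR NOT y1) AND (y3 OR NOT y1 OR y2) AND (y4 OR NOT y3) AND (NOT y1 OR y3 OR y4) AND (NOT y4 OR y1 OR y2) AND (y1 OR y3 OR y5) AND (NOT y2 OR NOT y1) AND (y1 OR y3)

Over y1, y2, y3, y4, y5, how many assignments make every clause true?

3

There are 2^5 = 32 truth assignments over (y1, y2, y3, y4, y5).
Split on y2. With y2 = true, the clauses containing y2 are satisfied and NOT y2 drops from the rest; 1 of the 2^4 = 16 assignments to the other variables satisfy what remains.
With y2 = false, by the same count on the reduced clause set, 2 assignments work.
(One model: y1=F, y2=T, y3=T, y4=T, y5=T.)
Total: 1 + 2 = 3.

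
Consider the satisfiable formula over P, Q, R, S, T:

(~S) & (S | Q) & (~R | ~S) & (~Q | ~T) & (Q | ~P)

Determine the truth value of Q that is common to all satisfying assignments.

Suppose Q = 0.
(~S) alone gives S = 0.
Now (S) is unsatisfied and unit — conflict.
So every satisfying assignment has Q = True.

True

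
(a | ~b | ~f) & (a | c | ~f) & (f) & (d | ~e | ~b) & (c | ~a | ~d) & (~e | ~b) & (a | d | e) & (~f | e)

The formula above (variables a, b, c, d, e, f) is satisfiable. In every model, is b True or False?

False

Suppose b = 1.
The clause (f) is unit, so f = 1.
The clause (a) is unit, so a = 1.
The clause (~e) is unit, so e = 0.
Now (e) is unsatisfied and unit — conflict.
So every satisfying assignment has b = False.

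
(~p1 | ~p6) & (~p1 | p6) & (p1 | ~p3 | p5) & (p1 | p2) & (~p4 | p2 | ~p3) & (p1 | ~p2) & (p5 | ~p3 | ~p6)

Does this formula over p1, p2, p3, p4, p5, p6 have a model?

No, unsatisfiable

Case p1 = 0:
The clause (p2) is unit, so p2 = 1.
That conflicts with the unit clause (~p2).
That branch fails; take p1 = 1 instead.
The clause (~p6) is unit, so p6 = 0.
That conflicts with the unit clause (p6).
Neither p1 = 1 nor p1 = 0 works.
No assignment satisfies every clause.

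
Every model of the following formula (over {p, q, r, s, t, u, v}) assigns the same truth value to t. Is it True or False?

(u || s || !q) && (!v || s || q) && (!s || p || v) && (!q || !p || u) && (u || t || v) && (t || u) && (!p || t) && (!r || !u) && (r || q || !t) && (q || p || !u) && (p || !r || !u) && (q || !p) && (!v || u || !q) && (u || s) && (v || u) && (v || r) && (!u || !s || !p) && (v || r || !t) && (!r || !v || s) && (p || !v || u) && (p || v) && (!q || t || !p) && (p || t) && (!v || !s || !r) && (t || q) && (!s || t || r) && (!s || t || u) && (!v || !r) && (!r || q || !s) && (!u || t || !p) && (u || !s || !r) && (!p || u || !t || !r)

True

Suppose t = false.
(u) alone gives u = true.
(!p) alone gives p = false.
That conflicts with the unit clause (p).
So every satisfying assignment has t = True.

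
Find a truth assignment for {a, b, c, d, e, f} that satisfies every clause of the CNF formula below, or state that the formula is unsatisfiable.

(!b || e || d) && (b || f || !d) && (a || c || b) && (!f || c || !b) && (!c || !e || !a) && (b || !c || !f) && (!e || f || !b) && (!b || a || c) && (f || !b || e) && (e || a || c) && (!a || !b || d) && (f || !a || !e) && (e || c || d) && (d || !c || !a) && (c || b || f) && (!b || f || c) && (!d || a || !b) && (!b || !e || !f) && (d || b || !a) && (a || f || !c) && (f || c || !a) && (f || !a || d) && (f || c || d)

Branch on b: set b = true.
Branch on e: set e = false.
From the singleton clause (d), d = true.
From the singleton clause (f), f = true.
From the singleton clause (c), c = true.
From the singleton clause (a), a = true.
This assignment satisfies each clause.

a=true, b=true, c=true, d=true, e=false, f=true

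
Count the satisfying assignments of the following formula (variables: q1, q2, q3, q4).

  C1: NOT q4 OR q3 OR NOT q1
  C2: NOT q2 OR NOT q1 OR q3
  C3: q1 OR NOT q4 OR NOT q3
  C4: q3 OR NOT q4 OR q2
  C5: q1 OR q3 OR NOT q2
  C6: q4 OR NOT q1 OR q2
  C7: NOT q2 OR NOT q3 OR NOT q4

There are 2^4 = 16 truth assignments over (q1, q2, q3, q4).
Check each against the 7 clauses (columns in the order q1, q2, q3, q4):
  F F F F  ✓ satisfies all
  F F F T  ✗ fails (q3 OR NOT q4 OR q2)
  F F T F  ✓ satisfies all
  F F T T  ✗ fails (q1 OR NOT q4 OR NOT q3)
  F T F F  ✗ fails (q1 OR q3 OR NOT q2)
  F T F T  ✗ fails (q1 OR q3 OR NOT q2)
  F T T F  ✓ satisfies all
  F T T T  ✗ fails (q1 OR NOT q4 OR NOT q3)
  T F F F  ✗ fails (q4 OR NOT q1 OR q2)
  T F F T  ✗ fails (NOT q4 OR q3 OR NOT q1)
  T F T F  ✗ fails (q4 OR NOT q1 OR q2)
  T F T T  ✓ satisfies all
  T T F F  ✗ fails (NOT q2 OR NOT q1 OR q3)
  T T F T  ✗ fails (NOT q4 OR q3 OR NOT q1)
  T T T F  ✓ satisfies all
  T T T T  ✗ fails (NOT q2 OR NOT q3 OR NOT q4)
5 of the 16 rows are models.

5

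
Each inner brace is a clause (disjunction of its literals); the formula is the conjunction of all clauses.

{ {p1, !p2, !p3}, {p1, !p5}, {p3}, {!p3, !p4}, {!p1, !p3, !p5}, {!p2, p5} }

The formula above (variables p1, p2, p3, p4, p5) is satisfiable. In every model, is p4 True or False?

False

Suppose p4 = true.
Unit clause (p3) forces p3 = true.
That conflicts with the unit clause (!p3).
So every satisfying assignment has p4 = False.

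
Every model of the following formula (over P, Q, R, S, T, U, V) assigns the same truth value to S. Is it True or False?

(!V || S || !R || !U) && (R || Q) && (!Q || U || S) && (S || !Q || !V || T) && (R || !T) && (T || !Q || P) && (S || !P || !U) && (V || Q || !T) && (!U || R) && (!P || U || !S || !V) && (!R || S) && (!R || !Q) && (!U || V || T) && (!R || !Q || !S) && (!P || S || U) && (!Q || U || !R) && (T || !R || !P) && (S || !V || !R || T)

Suppose S = false.
The clause (!R) is unit, so R = false.
The clause (Q) is unit, so Q = true.
The clause (U) is unit, so U = true.
But (!U) is also a unit clause — contradiction.
So every satisfying assignment has S = True.

True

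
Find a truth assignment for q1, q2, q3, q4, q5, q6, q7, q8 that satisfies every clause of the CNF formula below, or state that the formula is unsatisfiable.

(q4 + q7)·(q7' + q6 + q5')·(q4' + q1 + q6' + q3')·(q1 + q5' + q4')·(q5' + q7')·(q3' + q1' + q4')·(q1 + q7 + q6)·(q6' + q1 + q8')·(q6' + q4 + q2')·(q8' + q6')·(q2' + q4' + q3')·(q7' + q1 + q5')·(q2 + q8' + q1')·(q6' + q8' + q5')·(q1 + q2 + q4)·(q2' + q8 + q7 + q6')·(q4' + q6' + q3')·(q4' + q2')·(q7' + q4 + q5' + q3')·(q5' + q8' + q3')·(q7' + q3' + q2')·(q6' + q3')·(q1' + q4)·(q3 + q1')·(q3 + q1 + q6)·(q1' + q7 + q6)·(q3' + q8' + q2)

Case q4 = 1:
Unit clause (q2') forces q2 = 0.
Case q1 = 0:
Unit clause (q5') forces q5 = 0.
Case q6 = 0:
Unit clause (q7) forces q7 = 1.
Unit clause (q3) forces q3 = 1.
Unit clause (q8') forces q8 = 0.
This assignment satisfies each clause.

q1 ↦ 0,  q2 ↦ 0,  q3 ↦ 1,  q4 ↦ 1,  q5 ↦ 0,  q6 ↦ 0,  q7 ↦ 1,  q8 ↦ 0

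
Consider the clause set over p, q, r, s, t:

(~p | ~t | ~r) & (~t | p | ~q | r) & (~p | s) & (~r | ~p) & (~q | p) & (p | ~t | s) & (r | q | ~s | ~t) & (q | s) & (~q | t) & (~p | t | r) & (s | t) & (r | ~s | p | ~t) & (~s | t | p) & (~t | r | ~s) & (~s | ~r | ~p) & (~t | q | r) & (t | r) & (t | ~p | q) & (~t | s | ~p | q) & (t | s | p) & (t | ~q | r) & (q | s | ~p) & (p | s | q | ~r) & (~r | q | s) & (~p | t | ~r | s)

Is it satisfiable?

Suppose p = 0.
Unit clause (~q) forces q = 0.
Unit clause (s) forces s = 1.
Unit clause (t) forces t = 1.
Unit clause (r) forces r = 1.
This assignment satisfies each clause.
A satisfying assignment: p=0,  q=0,  r=1,  s=1,  t=1.

Yes, satisfiable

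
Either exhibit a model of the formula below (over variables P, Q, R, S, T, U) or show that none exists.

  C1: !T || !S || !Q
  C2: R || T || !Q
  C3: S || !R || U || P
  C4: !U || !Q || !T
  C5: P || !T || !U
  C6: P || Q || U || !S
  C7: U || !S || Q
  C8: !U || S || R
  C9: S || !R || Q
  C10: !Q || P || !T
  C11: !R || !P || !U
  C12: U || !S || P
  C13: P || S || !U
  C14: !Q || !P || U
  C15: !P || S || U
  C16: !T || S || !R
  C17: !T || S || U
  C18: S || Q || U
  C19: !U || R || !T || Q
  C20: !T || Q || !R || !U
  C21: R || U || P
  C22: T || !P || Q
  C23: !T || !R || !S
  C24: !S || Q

Branch on S: set S = true.
The clause (Q) is unit, so Q = true.
The clause (!T) is unit, so T = false.
The clause (R) is unit, so R = true.
Branch on P: set P = false.
The clause (U) is unit, so U = true.
This assignment satisfies each clause.

P ↦ false; Q ↦ true; R ↦ true; S ↦ true; T ↦ false; U ↦ true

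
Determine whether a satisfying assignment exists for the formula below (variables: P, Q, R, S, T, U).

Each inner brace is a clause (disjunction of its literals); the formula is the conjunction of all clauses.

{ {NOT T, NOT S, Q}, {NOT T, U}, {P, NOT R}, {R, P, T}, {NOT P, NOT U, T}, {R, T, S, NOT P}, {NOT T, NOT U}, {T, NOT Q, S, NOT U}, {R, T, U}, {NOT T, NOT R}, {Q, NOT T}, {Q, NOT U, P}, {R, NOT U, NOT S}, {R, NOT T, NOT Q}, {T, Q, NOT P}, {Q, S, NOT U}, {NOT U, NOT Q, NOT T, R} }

Case T = false:
Case P = true:
Unit clause (NOT U) forces U = false.
Unit clause (R) forces R = true.
Unit clause (Q) forces Q = true.
No clause remains; S is free.
A satisfying assignment: P ↦ true; Q ↦ true; R ↦ true; S ↦ false; T ↦ false; U ↦ false.

Yes, satisfiable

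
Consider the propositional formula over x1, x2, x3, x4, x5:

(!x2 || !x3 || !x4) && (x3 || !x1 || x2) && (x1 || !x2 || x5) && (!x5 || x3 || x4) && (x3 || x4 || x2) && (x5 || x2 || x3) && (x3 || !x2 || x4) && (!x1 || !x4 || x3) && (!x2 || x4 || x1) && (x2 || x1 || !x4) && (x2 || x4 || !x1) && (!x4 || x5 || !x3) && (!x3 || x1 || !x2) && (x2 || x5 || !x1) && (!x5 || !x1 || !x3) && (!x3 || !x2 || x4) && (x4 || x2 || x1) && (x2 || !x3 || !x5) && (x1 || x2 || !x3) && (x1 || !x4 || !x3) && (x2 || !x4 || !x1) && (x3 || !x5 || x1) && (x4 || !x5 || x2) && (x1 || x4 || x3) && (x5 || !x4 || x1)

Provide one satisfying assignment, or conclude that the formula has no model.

UNSATISFIABLE

Case x2 = false:
Case x3 = true:
Unit clause (!x5) forces x5 = false.
Unit clause (!x4) forces x4 = false.
Unit clause (!x1) forces x1 = false.
Now (x1) is unsatisfied and unit — conflict.
Backtrack on x3: now try x3 = false.
Unit clause (!x1) forces x1 = false.
Unit clause (x4) forces x4 = true.
Now (!x4) is unsatisfied and unit — conflict.
Neither x3 = true nor x3 = false works.
Backtrack on x2: now try x2 = true.
Case x3 = false:
Unit clause (x4) forces x4 = true.
Unit clause (!x1) forces x1 = false.
Unit clause (x5) forces x5 = true.
Now (!x5) is unsatisfied and unit — conflict.
Backtrack on x3: now try x3 = true.
Unit clause (!x4) forces x4 = false.
Now (x4) is unsatisfied and unit — conflict.
Neither x3 = true nor x3 = false works.
Neither x2 = true nor x2 = false works.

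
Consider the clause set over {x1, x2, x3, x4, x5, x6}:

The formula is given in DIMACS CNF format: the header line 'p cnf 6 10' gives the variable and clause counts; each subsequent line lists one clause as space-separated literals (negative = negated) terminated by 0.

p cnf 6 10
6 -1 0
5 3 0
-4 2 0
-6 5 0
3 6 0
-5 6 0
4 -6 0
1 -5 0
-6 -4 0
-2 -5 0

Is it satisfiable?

Branch on x6: set x6 = False.
The clause (¬x1) is unit, so x1 = False.
The clause (x3) is unit, so x3 = True.
The clause (¬x5) is unit, so x5 = False.
Branch on x4: set x4 = False.
All clauses hold; x2 can take either value.
A satisfying assignment: x1 ↦ False; x2 ↦ True; x3 ↦ True; x4 ↦ False; x5 ↦ False; x6 ↦ False.

Yes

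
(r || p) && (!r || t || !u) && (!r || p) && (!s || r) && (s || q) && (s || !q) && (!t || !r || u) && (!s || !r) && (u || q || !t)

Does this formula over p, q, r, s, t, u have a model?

No, unsatisfiable

Try r = true.
Unit clause (p) forces p = true.
Unit clause (!s) forces s = false.
Unit clause (q) forces q = true.
Now (!q) is unsatisfied and unit — conflict.
Backtrack on r: now try r = false.
Unit clause (p) forces p = true.
Unit clause (!s) forces s = false.
Unit clause (q) forces q = true.
Now (!q) is unsatisfied and unit — conflict.
Neither r = true nor r = false works.
No assignment satisfies every clause.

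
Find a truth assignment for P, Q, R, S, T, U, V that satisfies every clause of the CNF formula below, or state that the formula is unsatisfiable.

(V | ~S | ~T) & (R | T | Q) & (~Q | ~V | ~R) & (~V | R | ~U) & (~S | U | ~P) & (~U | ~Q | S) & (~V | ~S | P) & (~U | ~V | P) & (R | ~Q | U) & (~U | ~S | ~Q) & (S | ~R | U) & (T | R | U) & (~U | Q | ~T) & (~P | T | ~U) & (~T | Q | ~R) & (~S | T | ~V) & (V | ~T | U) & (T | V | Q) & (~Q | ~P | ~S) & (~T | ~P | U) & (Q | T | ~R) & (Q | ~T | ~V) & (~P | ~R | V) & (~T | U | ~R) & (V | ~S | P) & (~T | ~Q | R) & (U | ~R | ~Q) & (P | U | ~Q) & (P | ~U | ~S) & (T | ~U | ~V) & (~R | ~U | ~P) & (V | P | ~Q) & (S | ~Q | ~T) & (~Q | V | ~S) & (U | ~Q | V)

Try V = 1.
Try Q = 0.
Unit clause (~T) forces T = 0.
Unit clause (R) forces R = 1.
That conflicts with the unit clause (~R).
Undo Q and try Q = 1.
Unit clause (~R) forces R = 0.
Unit clause (~U) forces U = 0.
That conflicts with the unit clause (U).
Either choice for Q ends in contradiction.
Undo V and try V = 0.
Try S = 0.
Try U = 0.
Unit clause (~R) forces R = 0.
Unit clause (~Q) forces Q = 0.
Unit clause (T) forces T = 1.
That conflicts with the unit clause (~T).
Undo U and try U = 1.
Unit clause (~Q) forces Q = 0.
Unit clause (~T) forces T = 0.
That conflicts with the unit clause (T).
Either choice for U ends in contradiction.
Undo S and try S = 1.
Unit clause (~T) forces T = 0.
Unit clause (Q) forces Q = 1.
That conflicts with the unit clause (~Q).
Either choice for S ends in contradiction.
Either choice for V ends in contradiction.

UNSATISFIABLE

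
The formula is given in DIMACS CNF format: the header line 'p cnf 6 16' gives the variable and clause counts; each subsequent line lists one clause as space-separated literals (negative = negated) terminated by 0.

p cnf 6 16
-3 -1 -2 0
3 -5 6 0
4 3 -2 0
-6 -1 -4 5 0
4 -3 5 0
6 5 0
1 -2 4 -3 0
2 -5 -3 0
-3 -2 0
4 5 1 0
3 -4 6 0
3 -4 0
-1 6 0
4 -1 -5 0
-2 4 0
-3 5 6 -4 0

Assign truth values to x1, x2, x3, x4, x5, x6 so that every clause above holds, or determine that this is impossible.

Case x6 = True:
Case x3 = False:
(¬x4) alone gives x4 = False.
(¬x2) alone gives x2 = False.
Case x5 = False:
(x1) alone gives x1 = True.
This assignment satisfies each clause.

x1=True; x2=False; x3=False; x4=False; x5=False; x6=True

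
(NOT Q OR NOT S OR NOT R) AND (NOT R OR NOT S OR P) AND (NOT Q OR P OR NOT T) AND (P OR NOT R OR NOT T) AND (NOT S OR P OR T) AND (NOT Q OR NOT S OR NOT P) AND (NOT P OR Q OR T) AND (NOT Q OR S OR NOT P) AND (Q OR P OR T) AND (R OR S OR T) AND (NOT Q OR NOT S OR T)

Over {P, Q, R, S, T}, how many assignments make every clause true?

There are 2^5 = 32 truth assignments over (P, Q, R, S, T).
Split on P. With P = true, the clauses containing P are satisfied and NOT P drops from the rest; 4 of the 2^4 = 16 assignments to the other variables satisfy what remains.
With P = false, by the same count on the reduced clause set, 3 assignments work.
Total: 4 + 3 = 7.

7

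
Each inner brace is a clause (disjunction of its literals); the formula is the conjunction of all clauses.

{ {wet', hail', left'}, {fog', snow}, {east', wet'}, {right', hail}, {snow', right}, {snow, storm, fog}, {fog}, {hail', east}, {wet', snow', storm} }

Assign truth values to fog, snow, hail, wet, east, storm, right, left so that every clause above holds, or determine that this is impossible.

The clause (fog) is unit, so fog = 1.
The clause (snow) is unit, so snow = 1.
The clause (right) is unit, so right = 1.
The clause (hail) is unit, so hail = 1.
The clause (east) is unit, so east = 1.
The clause (wet') is unit, so wet = 0.
No clause remains; storm, left are free.

fog=1; snow=1; hail=1; wet=0; east=1; storm=1; right=1; left=1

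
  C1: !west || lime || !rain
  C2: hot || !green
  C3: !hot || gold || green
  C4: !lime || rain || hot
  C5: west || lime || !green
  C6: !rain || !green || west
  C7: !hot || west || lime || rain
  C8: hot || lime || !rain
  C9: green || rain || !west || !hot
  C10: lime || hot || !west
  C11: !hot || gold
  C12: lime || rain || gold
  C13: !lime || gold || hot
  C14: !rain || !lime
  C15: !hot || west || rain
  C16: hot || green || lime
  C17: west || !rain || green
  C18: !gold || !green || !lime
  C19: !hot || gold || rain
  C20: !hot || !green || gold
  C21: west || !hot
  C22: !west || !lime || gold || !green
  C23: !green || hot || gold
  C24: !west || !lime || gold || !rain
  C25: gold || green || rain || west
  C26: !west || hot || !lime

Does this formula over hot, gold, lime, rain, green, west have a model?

Try hot = true.
(gold) alone gives gold = true.
(west) alone gives west = true.
Try lime = false.
(!rain) alone gives rain = false.
(green) alone gives green = true.
This assignment satisfies each clause.
A satisfying assignment: hot: true,  gold: true,  lime: false,  rain: false,  green: true,  west: true.

Satisfiable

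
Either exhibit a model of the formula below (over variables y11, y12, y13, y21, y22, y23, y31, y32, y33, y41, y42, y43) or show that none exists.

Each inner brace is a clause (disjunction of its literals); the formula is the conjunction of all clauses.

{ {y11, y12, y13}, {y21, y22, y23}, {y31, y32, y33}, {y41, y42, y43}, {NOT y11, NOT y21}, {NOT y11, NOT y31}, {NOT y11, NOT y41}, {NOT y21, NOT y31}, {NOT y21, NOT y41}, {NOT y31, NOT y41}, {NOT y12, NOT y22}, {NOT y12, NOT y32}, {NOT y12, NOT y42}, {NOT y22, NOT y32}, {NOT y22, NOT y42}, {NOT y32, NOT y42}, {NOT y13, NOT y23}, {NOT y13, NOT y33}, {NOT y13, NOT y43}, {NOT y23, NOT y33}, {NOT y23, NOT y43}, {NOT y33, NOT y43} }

Case y11 = false:
Case y12 = true:
(NOT y22) alone gives y22 = false.
(NOT y32) alone gives y32 = false.
(NOT y42) alone gives y42 = false.
Case y21 = true:
(NOT y31) alone gives y31 = false.
(y33) alone gives y33 = true.
(NOT y41) alone gives y41 = false.
(y43) alone gives y43 = true.
But (NOT y43) is also a unit clause — contradiction.
Undo y21 and try y21 = false.
(y23) alone gives y23 = true.
(NOT y13) alone gives y13 = false.
(NOT y33) alone gives y33 = false.
(y31) alone gives y31 = true.
(NOT y41) alone gives y41 = false.
(y43) alone gives y43 = true.
But (NOT y43) is also a unit clause — contradiction.
Both values of y21 lead to a conflict.
Undo y12 and try y12 = false.
(y13) alone gives y13 = true.
(NOT y23) alone gives y23 = false.
(NOT y33) alone gives y33 = false.
(NOT y43) alone gives y43 = false.
Case y21 = true:
(NOT y31) alone gives y31 = false.
(y32) alone gives y32 = true.
(NOT y41) alone gives y41 = false.
(y42) alone gives y42 = true.
But (NOT y42) is also a unit clause — contradiction.
Undo y21 and try y21 = false.
(y22) alone gives y22 = true.
(NOT y32) alone gives y32 = false.
(y31) alone gives y31 = true.
(NOT y41) alone gives y41 = false.
(y42) alone gives y42 = true.
But (NOT y42) is also a unit clause — contradiction.
Both values of y21 lead to a conflict.
Both values of y12 lead to a conflict.
Undo y11 and try y11 = true.
(NOT y21) alone gives y21 = false.
(NOT y31) alone gives y31 = false.
(NOT y41) alone gives y41 = false.
Case y22 = true:
(NOT y12) alone gives y12 = false.
(NOT y32) alone gives y32 = false.
(y33) alone gives y33 = true.
(NOT y42) alone gives y42 = false.
(y43) alone gives y43 = true.
But (NOT y43) is also a unit clause — contradiction.
Undo y22 and try y22 = false.
(y23) alone gives y23 = true.
(NOT y13) alone gives y13 = false.
(NOT y33) alone gives y33 = false.
(y32) alone gives y32 = true.
(NOT y12) alone gives y12 = false.
(NOT y42) alone gives y42 = false.
(y43) alone gives y43 = true.
But (NOT y43) is also a unit clause — contradiction.
Both values of y22 lead to a conflict.
Both values of y11 lead to a conflict.

UNSATISFIABLE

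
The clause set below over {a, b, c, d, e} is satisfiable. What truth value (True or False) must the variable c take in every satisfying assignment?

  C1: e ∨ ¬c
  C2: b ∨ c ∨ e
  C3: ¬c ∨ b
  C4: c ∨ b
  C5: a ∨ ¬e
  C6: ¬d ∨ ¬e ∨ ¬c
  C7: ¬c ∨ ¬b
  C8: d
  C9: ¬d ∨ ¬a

Suppose c = True.
From the singleton clause (e), e = True.
From the singleton clause (b), b = True.
That conflicts with the unit clause (¬b).
So every satisfying assignment has c = False.

False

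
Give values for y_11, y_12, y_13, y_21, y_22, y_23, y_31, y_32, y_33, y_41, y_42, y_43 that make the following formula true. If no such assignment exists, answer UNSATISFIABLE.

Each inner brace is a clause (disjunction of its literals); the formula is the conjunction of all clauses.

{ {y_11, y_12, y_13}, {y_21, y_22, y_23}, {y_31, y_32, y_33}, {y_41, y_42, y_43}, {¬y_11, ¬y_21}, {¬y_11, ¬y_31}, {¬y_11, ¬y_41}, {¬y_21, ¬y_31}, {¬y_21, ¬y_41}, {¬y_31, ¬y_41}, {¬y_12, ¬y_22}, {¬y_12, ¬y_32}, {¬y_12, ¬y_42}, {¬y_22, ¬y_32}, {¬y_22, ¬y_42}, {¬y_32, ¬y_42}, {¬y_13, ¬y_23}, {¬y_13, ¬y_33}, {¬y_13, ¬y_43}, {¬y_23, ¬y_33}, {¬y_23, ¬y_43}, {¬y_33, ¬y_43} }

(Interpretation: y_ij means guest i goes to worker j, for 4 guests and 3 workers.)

Try y_11 = False.
Try y_12 = True.
From the singleton clause (¬y_22), y_22 = False.
From the singleton clause (¬y_32), y_32 = False.
From the singleton clause (¬y_42), y_42 = False.
Try y_21 = True.
From the singleton clause (¬y_31), y_31 = False.
From the singleton clause (y_33), y_33 = True.
From the singleton clause (¬y_41), y_41 = False.
From the singleton clause (y_43), y_43 = True.
Now (¬y_43) is unsatisfied and unit — conflict.
Undo y_21 and try y_21 = False.
From the singleton clause (y_23), y_23 = True.
From the singleton clause (¬y_13), y_13 = False.
From the singleton clause (¬y_33), y_33 = False.
From the singleton clause (y_31), y_31 = True.
From the singleton clause (¬y_41), y_41 = False.
From the singleton clause (y_43), y_43 = True.
Now (¬y_43) is unsatisfied and unit — conflict.
Neither y_21 = True nor y_21 = False works.
Undo y_12 and try y_12 = False.
From the singleton clause (y_13), y_13 = True.
From the singleton clause (¬y_23), y_23 = False.
From the singleton clause (¬y_33), y_33 = False.
From the singleton clause (¬y_43), y_43 = False.
Try y_21 = True.
From the singleton clause (¬y_31), y_31 = False.
From the singleton clause (y_32), y_32 = True.
From the singleton clause (¬y_41), y_41 = False.
From the singleton clause (y_42), y_42 = True.
Now (¬y_42) is unsatisfied and unit — conflict.
Undo y_21 and try y_21 = False.
From the singleton clause (y_22), y_22 = True.
From the singleton clause (¬y_32), y_32 = False.
From the singleton clause (y_31), y_31 = True.
From the singleton clause (¬y_41), y_41 = False.
From the singleton clause (y_42), y_42 = True.
Now (¬y_42) is unsatisfied and unit — conflict.
Neither y_21 = True nor y_21 = False works.
Neither y_12 = True nor y_12 = False works.
Undo y_11 and try y_11 = True.
From the singleton clause (¬y_21), y_21 = False.
From the singleton clause (¬y_31), y_31 = False.
From the singleton clause (¬y_41), y_41 = False.
Try y_22 = True.
From the singleton clause (¬y_12), y_12 = False.
From the singleton clause (¬y_32), y_32 = False.
From the singleton clause (y_33), y_33 = True.
From the singleton clause (¬y_42), y_42 = False.
From the singleton clause (y_43), y_43 = True.
Now (¬y_43) is unsatisfied and unit — conflict.
Undo y_22 and try y_22 = False.
From the singleton clause (y_23), y_23 = True.
From the singleton clause (¬y_13), y_13 = False.
From the singleton clause (¬y_33), y_33 = False.
From the singleton clause (y_32), y_32 = True.
From the singleton clause (¬y_12), y_12 = False.
From the singleton clause (¬y_42), y_42 = False.
From the singleton clause (y_43), y_43 = True.
Now (¬y_43) is unsatisfied and unit — conflict.
Neither y_22 = True nor y_22 = False works.
Neither y_11 = True nor y_11 = False works.

UNSATISFIABLE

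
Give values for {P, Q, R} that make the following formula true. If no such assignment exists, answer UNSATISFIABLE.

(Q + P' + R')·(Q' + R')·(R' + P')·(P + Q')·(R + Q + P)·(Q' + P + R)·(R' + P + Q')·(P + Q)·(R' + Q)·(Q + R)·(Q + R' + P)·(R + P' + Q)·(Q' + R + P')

UNSATISFIABLE

Branch on Q: set Q = 0.
Unit clause (P) forces P = 1.
Unit clause (R') forces R = 0.
But (R) is also a unit clause — contradiction.
That branch fails; take Q = 1 instead.
Unit clause (R') forces R = 0.
Unit clause (P) forces P = 1.
But (P') is also a unit clause — contradiction.
Neither Q = 1 nor Q = 0 works.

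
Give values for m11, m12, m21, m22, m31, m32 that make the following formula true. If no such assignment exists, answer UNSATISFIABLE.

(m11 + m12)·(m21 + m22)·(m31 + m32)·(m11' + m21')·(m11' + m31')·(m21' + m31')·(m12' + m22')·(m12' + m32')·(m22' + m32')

Branch on m11: set m11 = 1.
Unit clause (m21') forces m21 = 0.
Unit clause (m22) forces m22 = 1.
Unit clause (m31') forces m31 = 0.
Unit clause (m32) forces m32 = 1.
That conflicts with the unit clause (m32').
So m11 must be the other value — set m11 = 0.
Unit clause (m12) forces m12 = 1.
Unit clause (m22') forces m22 = 0.
Unit clause (m21) forces m21 = 1.
Unit clause (m31') forces m31 = 0.
Unit clause (m32) forces m32 = 1.
That conflicts with the unit clause (m32').
Both values of m11 lead to a conflict.

UNSATISFIABLE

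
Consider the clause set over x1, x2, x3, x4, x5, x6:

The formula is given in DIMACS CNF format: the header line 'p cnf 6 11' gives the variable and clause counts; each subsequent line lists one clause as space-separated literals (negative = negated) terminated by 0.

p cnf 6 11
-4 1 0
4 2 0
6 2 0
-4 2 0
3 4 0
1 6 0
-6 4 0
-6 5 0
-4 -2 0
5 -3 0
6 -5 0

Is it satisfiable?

Try x4 = False.
From the singleton clause (x2), x2 = True.
From the singleton clause (x3), x3 = True.
From the singleton clause (¬x6), x6 = False.
From the singleton clause (x1), x1 = True.
From the singleton clause (x5), x5 = True.
But (¬x5) is also a unit clause — contradiction.
Backtrack on x4: now try x4 = True.
From the singleton clause (x1), x1 = True.
From the singleton clause (x2), x2 = True.
But (¬x2) is also a unit clause — contradiction.
Either choice for x4 ends in contradiction.
No assignment satisfies every clause.

Unsatisfiable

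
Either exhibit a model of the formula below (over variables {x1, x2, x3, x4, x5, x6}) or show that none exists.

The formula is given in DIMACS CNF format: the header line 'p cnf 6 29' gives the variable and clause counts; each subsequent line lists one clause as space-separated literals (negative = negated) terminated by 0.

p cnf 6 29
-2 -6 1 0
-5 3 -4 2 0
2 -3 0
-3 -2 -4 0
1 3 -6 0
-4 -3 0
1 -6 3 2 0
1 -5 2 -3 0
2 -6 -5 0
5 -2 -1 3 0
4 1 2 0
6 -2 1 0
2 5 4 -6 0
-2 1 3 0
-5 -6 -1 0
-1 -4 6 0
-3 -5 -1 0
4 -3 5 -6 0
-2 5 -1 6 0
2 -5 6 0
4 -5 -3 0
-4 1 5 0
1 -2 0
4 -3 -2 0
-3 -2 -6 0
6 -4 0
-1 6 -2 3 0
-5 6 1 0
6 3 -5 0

x1=True,  x2=False,  x3=False,  x4=False,  x5=False,  x6=False

Suppose x2 = False.
The clause (¬x3) is unit, so x3 = False.
Suppose x5 = False.
Suppose x1 = True.
Suppose x4 = False.
The clause (¬x6) is unit, so x6 = False.
All clauses are satisfied.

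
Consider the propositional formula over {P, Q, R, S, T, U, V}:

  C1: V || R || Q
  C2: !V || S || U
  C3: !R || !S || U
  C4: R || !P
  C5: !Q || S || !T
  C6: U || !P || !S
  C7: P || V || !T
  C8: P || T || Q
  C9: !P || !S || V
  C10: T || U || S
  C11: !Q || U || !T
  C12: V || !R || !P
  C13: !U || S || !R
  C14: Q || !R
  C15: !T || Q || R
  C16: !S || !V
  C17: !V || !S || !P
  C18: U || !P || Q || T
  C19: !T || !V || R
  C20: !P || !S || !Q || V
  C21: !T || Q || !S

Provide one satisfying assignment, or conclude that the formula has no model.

P ↦ false, Q ↦ true, R ↦ false, S ↦ true, T ↦ false, U ↦ false, V ↦ false

Branch on R: set R = false.
Unit clause (!P) forces P = false.
Branch on V: set V = false.
Unit clause (Q) forces Q = true.
Unit clause (!T) forces T = false.
Branch on U: set U = false.
Unit clause (S) forces S = true.
All clauses are satisfied.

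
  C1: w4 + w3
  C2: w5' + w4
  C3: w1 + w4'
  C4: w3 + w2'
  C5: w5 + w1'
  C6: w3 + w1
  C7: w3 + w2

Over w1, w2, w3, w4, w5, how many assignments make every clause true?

4

There are 2^5 = 32 truth assignments over (w1, w2, w3, w4, w5).
Split on w4. With w4 = 1, the clauses containing w4 are satisfied and w4' drops from the rest; 2 of the 2^4 = 16 assignments to the other variables satisfy what remains.
With w4 = 0, by the same count on the reduced clause set, 2 assignments work.
(One model: w1=F, w2=F, w3=T, w4=F, w5=F.)
Total: 2 + 2 = 4.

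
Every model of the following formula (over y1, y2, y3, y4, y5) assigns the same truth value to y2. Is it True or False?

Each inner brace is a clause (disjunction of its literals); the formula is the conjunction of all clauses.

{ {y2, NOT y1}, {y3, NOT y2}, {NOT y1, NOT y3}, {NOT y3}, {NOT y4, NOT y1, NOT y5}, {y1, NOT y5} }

False

Suppose y2 = true.
(y3) alone gives y3 = true.
Now (NOT y3) is unsatisfied and unit — conflict.
So every satisfying assignment has y2 = False.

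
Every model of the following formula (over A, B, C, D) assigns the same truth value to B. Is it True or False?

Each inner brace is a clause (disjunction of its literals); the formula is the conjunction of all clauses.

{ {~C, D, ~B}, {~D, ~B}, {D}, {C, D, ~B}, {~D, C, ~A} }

False

Suppose B = 1.
The clause (~D) is unit, so D = 0.
But (D) is also a unit clause — contradiction.
So every satisfying assignment has B = False.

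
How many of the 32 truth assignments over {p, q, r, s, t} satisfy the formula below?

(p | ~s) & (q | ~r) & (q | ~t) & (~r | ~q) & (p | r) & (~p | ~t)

There are 2^5 = 32 truth assignments over (p, q, r, s, t).
Split on p. With p = 1, the clauses containing p are satisfied and ~p drops from the rest; 4 of the 2^4 = 16 assignments to the other variables satisfy what remains.
With p = 0, by the same count on the reduced clause set, 0 assignments work.
Total: 4 + 0 = 4.

4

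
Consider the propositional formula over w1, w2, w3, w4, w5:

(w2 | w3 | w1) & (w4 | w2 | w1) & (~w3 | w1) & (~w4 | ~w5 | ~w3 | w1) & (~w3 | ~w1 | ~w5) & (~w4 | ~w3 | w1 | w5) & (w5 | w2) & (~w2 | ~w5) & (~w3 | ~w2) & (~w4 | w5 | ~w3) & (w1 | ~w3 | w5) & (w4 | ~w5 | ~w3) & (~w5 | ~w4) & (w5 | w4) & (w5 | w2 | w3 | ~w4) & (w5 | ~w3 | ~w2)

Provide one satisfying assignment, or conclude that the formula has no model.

Branch on w3: set w3 = 0.
Branch on w2: set w2 = 0.
Unit clause (w1) forces w1 = 1.
Unit clause (w5) forces w5 = 1.
Unit clause (~w4) forces w4 = 0.
This assignment satisfies each clause.

w1=1,  w2=0,  w3=0,  w4=0,  w5=1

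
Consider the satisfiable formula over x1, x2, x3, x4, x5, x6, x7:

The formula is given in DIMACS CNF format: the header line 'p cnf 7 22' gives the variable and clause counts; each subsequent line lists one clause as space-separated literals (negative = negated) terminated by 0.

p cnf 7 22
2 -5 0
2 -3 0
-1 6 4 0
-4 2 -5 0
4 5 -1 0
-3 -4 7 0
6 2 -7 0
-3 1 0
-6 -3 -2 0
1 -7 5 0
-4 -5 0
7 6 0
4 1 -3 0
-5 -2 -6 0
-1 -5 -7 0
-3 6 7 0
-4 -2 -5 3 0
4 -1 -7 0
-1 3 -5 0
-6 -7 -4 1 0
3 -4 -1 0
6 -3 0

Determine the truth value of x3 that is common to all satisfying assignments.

Suppose x3 = True.
From the singleton clause (x2), x2 = True.
From the singleton clause (x1), x1 = True.
From the singleton clause (¬x6), x6 = False.
That conflicts with the unit clause (x6).
So every satisfying assignment has x3 = False.

False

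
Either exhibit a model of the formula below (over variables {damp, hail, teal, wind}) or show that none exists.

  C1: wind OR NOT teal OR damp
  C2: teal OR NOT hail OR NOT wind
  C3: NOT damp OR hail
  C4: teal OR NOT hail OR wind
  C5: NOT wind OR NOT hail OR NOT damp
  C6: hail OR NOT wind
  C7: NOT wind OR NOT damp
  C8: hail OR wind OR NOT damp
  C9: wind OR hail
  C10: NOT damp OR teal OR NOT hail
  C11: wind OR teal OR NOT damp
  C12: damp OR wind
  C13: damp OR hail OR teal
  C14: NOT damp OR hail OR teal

Case damp = true:
From the singleton clause (hail), hail = true.
From the singleton clause (NOT wind), wind = false.
From the singleton clause (teal), teal = true.
Every clause now holds.

damp ↦ true,  hail ↦ true,  teal ↦ true,  wind ↦ false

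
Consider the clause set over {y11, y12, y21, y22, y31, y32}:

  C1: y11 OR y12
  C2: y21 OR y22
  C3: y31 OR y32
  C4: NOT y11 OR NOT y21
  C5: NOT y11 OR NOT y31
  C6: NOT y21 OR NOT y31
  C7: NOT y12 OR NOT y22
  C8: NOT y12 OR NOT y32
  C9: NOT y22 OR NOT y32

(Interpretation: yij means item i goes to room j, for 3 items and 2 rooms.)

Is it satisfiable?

Suppose y11 = true.
Unit clause (NOT y21) forces y21 = false.
Unit clause (y22) forces y22 = true.
Unit clause (NOT y31) forces y31 = false.
Unit clause (y32) forces y32 = true.
But (NOT y32) is also a unit clause — contradiction.
That branch fails; take y11 = false instead.
Unit clause (y12) forces y12 = true.
Unit clause (NOT y22) forces y22 = false.
Unit clause (y21) forces y21 = true.
Unit clause (NOT y31) forces y31 = false.
Unit clause (y32) forces y32 = true.
But (NOT y32) is also a unit clause — contradiction.
Both values of y11 lead to a conflict.
No assignment satisfies every clause.

No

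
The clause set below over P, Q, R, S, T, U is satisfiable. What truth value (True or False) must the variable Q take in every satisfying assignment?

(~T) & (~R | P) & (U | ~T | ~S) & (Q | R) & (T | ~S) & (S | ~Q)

False

Suppose Q = 1.
(~T) alone gives T = 0.
(~S) alone gives S = 0.
Now (S) is unsatisfied and unit — conflict.
So every satisfying assignment has Q = False.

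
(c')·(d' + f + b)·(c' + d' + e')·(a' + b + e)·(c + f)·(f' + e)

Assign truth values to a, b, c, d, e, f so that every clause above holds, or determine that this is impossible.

a=1,  b=1,  c=0,  d=0,  e=1,  f=1

From the singleton clause (c'), c = 0.
From the singleton clause (f), f = 1.
From the singleton clause (e), e = 1.
All clauses hold; a, b, d can take either value.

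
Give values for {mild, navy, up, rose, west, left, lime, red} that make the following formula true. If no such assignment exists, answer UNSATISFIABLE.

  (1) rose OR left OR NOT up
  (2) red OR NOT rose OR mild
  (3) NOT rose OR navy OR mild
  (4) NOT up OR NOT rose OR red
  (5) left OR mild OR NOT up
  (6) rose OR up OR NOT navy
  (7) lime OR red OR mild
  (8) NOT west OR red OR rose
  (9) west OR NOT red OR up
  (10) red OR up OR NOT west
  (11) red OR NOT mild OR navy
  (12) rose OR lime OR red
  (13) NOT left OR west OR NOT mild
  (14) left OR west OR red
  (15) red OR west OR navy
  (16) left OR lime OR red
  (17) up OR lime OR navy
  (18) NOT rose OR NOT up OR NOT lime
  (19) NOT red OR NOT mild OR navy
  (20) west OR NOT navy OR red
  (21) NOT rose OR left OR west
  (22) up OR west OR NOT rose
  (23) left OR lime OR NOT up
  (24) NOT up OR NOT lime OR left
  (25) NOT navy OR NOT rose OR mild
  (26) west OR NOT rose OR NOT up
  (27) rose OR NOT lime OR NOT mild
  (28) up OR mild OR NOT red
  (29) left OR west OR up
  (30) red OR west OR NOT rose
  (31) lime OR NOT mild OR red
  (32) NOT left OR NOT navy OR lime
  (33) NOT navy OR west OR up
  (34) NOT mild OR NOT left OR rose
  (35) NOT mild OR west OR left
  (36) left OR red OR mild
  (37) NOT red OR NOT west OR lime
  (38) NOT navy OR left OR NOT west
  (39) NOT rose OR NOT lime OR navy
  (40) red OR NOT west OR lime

Try rose = false.
Try left = true.
(NOT mild) alone gives mild = false.
Try up = true.
Try lime = true.
Try west = false.
Try red = true.
No clause remains; navy is free.

mild ↦ false,  navy ↦ false,  up ↦ true,  rose ↦ false,  west ↦ false,  left ↦ true,  lime ↦ true,  red ↦ true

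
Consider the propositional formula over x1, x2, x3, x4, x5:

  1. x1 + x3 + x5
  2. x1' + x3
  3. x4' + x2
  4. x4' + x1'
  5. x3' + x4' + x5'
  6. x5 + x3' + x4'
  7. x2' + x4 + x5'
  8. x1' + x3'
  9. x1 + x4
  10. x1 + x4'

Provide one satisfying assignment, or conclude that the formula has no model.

UNSATISFIABLE

Branch on x1: set x1 = 0.
Unit clause (x4) forces x4 = 1.
That conflicts with the unit clause (x4').
That branch fails; take x1 = 1 instead.
Unit clause (x3) forces x3 = 1.
That conflicts with the unit clause (x3').
Both values of x1 lead to a conflict.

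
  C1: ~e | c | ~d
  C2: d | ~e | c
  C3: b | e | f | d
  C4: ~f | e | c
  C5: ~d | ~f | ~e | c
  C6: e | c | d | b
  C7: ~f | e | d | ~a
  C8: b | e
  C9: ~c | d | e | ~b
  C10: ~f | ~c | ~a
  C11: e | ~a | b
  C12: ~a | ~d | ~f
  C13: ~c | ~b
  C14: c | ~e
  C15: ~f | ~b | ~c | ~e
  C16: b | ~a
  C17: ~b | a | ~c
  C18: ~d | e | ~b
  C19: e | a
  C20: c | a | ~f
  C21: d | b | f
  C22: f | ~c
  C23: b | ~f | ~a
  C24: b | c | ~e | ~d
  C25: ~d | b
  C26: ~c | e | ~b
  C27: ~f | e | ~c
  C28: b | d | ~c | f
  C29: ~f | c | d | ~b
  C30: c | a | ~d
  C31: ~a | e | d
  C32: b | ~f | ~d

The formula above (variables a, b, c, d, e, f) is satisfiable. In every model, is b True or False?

Suppose b = 1.
From the singleton clause (~c), c = 0.
From the singleton clause (~e), e = 0.
From the singleton clause (~f), f = 0.
From the singleton clause (~d), d = 0.
From the singleton clause (a), a = 1.
But (~a) is also a unit clause — contradiction.
So every satisfying assignment has b = False.

False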